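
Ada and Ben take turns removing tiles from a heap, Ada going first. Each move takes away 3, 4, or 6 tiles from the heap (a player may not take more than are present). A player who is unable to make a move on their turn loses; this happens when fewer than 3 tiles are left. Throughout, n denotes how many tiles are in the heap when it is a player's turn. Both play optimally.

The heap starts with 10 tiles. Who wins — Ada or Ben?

Label each position W (a win for the player to move) or L (a loss). A position with no legal move is L; any other position is W exactly when some move reaches an L, and L when every move reaches a W.
n=0: no move → L
n=1: no move → L
n=2: no move → L
n=3: →0(L), so W
n=4: →1(L), so W
n=5: →2(L), so W
n=6: →2(L), so W
n=7: →1(L), so W
n=8: →2(L), so W
n=9: →6(W), 5(W), 3(W) — all W, so L
n=10: →7(W), 6(W), 4(W) — all W, so L
The starting position 10 is L: whatever Ada does, the opponent receives a W position.

Ben wins.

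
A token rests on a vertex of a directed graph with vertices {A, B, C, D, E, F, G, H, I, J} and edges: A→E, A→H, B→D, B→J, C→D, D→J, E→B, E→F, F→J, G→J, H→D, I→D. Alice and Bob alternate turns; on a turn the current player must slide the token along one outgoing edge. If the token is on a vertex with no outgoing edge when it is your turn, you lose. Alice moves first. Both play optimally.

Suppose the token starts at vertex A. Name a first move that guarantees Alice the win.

Compute win/loss labels from the base case upward. A position with no move is L. Any other position is W if it can reach an L in one move, else L.
Every edge goes from a vertex to one that appears earlier in the order J, G, D, F, B, E, H, I, A, C, so processing vertices in that order labels each vertex after all of its successors.
J: no outgoing edge → L
G: can move to J, which is L ⇒ W
D: can move to J, which is L ⇒ W
F: can move to J, which is L ⇒ W
B: can move to J, which is L ⇒ W
E: moves to B(W), F(W); every one is W ⇒ L
H: the only move is to D(W), a W ⇒ L
I: the only move is to D(W), a W ⇒ L
A: can move to H, which is L ⇒ W
C: the only move is to D(W), a W ⇒ L
From A, the L positions reachable in one move are: H, E. Any move reaching one of these is winning.

Move to H.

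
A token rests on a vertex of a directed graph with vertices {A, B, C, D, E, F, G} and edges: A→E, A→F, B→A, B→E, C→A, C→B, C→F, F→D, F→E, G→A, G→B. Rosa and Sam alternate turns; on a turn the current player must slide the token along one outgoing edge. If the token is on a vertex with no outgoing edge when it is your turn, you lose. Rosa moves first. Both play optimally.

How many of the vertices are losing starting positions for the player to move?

Build the W/L table. Terminal = L. A non-terminal position is W if it has a move to some L; otherwise it is L.
Every edge goes from a vertex to one that appears earlier in the order E, D, F, A, B, C, G, so processing vertices in that order labels each vertex after all of its successors.
E: no outgoing edge → L
D: no outgoing edge → L
F: →D(L), so W
A: →E(L), so W
B: →E(L), so W
C: →B(W), A(W), F(W) — all W, so L
G: →B(W), A(W) — all W, so L
The L vertices are C, D, E, G; that is 4 in all.

4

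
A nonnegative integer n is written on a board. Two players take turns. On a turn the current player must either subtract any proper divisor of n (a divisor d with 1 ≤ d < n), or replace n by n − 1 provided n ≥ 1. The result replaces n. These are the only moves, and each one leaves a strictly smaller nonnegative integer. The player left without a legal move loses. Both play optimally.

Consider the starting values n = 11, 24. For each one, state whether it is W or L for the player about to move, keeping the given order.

Positions with no move are L. A position that does have a move is losing for the player to move precisely when every available move leads to a winning position for the opponent. Fill in the labels:
n=0: no move → L
n=1: →0(L), so W
n=2: →1(W) only, which is W, so L
n=3: →2(L), so W
n=4: →2(L), so W
n=5: →4(W) only, which is W, so L
n=6: →5(L), so W
n=7: →6(W) only, which is W, so L
n=8: →7(L), so W
n=9: →6(W), 8(W) — all W, so L
n=10: →5(L), so W
n=11: →10(W) only, which is W, so L
n=12: →9(L), so W
n=13: →12(W) only, which is W, so L
n=14: →7(L), so W
n=15: →10(W), 12(W), 14(W) — all W, so L
n=16: →15(L), so W
n=17: →16(W) only, which is W, so L
n=18: →9(L), so W
n=19: →18(W) only, which is W, so L
n=20: →15(L), so W
n=21: →14(W), 18(W), 20(W) — all W, so L
n=22: →11(L), so W
n=23: →22(W) only, which is W, so L
n=24: →21(L), so W

11: L, 24: W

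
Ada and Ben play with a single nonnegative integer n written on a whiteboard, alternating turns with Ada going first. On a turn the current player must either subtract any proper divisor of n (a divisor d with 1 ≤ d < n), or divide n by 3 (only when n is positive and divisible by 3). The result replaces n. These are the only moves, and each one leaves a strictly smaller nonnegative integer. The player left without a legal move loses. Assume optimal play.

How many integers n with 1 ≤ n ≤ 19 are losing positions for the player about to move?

Use the standard recursion: the mover loses at a terminal position; elsewhere, the mover wins exactly when some move hands the opponent an L position.
n=0: no move → L
n=1: no move → L
n=2: →1(L), so W
n=3: →1(L), so W
n=4: →2(W), 3(W) — all W, so L
n=5: →4(L), so W
n=6: →4(L), so W
n=7: →6(W) only, which is W, so L
n=8: →4(L), so W
n=9: →3(W), 6(W), 8(W) — all W, so L
n=10: →9(L), so W
n=11: →10(W) only, which is W, so L
n=12: →4(L), so W
n=13: →12(W) only, which is W, so L
n=14: →7(L), so W
n=15: →5(W), 10(W), 12(W), 14(W) — all W, so L
n=16: →15(L), so W
n=17: →16(W) only, which is W, so L
n=18: →9(L), so W
n=19: →18(W) only, which is W, so L
L entries with 1 ≤ n ≤ 19 (n=0 is outside the asked range and is not counted): n = 1, 4, 7, 9, 11, 13, 15, 17, 19; that makes 9.

9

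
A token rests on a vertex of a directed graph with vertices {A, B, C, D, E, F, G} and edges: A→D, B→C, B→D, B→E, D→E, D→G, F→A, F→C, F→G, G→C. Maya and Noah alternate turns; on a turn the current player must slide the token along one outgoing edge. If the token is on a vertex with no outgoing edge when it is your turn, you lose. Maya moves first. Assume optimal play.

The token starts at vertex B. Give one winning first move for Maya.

Move to C.

Use the standard recursion: the mover loses at a terminal position; elsewhere, the mover wins exactly when some move hands the opponent an L position.
Every edge goes from a vertex to one that appears earlier in the order E, C, G, D, B, A, F, so processing vertices in that order labels each vertex after all of its successors.
E: no outgoing edge → L
C: no outgoing edge → L
G: W (go to C, an L position)
D: W (go to E, an L position)
B: W (go to C, an L position)
A: L (sole option D(W) is W)
F: W (go to A, an L position)
From B, the L positions reachable in one move are: C, E. Any move reaching one of these is winning.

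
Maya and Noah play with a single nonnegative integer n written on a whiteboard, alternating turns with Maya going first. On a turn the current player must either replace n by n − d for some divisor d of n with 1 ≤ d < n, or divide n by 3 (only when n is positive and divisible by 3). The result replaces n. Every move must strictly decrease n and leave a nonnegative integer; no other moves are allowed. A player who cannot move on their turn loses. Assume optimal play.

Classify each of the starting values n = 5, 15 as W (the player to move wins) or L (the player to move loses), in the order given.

5: W, 15: L

Label each position W (a win for the player to move) or L (a loss). A position with no legal move is L; any other position is W exactly when some move reaches an L, and L when every move reaches a W.
n=0: no move → L
n=1: no move → L
n=2: can move to 1, which is L ⇒ W
n=3: can move to 1, which is L ⇒ W
n=4: moves to 2(W), 3(W); every one is W ⇒ L
n=5: can move to 4, which is L ⇒ W
n=6: can move to 4, which is L ⇒ W
n=7: the only move is to 6(W), a W ⇒ L
n=8: can move to 4, which is L ⇒ W
n=9: moves to 3(W), 6(W), 8(W); every one is W ⇒ L
n=10: can move to 9, which is L ⇒ W
n=11: the only move is to 10(W), a W ⇒ L
n=12: can move to 4, which is L ⇒ W
n=13: the only move is to 12(W), a W ⇒ L
n=14: can move to 7, which is L ⇒ W
n=15: moves to 5(W), 10(W), 12(W), 14(W); every one is W ⇒ L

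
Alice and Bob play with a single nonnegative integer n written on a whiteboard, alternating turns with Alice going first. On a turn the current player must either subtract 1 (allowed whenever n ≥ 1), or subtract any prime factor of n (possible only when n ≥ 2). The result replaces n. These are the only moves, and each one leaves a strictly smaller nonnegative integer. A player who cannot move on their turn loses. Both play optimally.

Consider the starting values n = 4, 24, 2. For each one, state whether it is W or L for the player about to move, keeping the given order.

4: L, 24: L, 2: W

Compute win/loss labels from the base case upward. A position with no move is L. Any other position is W if it can reach an L in one move, else L.
n=0: no move → L
n=1: W (go to 0, an L position)
n=2: W (go to 0, an L position)
n=3: W (go to 0, an L position)
n=4: L (options 2(W), 3(W) are all W)
n=5: W (go to 0, an L position)
n=6: W (go to 4, an L position)
n=7: W (go to 0, an L position)
n=8: L (options 6(W), 7(W) are all W)
n=9: W (go to 8, an L position)
n=10: W (go to 8, an L position)
n=11: W (go to 0, an L position)
n=12: L (options 9(W), 10(W), 11(W) are all W)
n=13: W (go to 0, an L position)
n=14: W (go to 12, an L position)
n=15: W (go to 12, an L position)
n=16: L (options 14(W), 15(W) are all W)
n=17: W (go to 0, an L position)
n=18: W (go to 16, an L position)
n=19: W (go to 0, an L position)
n=20: L (options 15(W), 18(W), 19(W) are all W)
n=21: W (go to 20, an L position)
n=22: W (go to 20, an L position)
n=23: W (go to 0, an L position)
n=24: L (options 21(W), 22(W), 23(W) are all W)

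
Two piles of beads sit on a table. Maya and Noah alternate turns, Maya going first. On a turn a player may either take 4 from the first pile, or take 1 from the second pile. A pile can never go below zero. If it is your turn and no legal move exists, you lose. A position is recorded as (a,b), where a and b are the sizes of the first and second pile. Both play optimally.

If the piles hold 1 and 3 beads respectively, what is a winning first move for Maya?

Move to (1,2).

Build the W/L table. Terminal = L. A non-terminal position is W if it has a move to some L; otherwise it is L.
No move ever increases a pile, so every position that can arise here has a ≤ 1 and b ≤ 3; it is enough to label the cells with 0 ≤ a ≤ 1 and 0 ≤ b ≤ 3.
Every move lowers a or b (never raises either), so fill the grid row by row in increasing a, and left to right within a row: each cell's successors are then already labelled.
      b=0  b=1  b=2  b=3
a=0:    L    W    L    W
a=1:    L    W    L    W
Cells with no legal move (terminal, hence L): (0,0), (1,0).
The remaining L cells, each justified by listing all of its moves:
(0,2): L (sole option (0,1)(W) is W)
(1,2): L (sole option (1,1)(W) is W)
Every other cell has at least one move into one of the L cells above, so it is W.
From (1,3), the L positions reachable in one move are: (1,2).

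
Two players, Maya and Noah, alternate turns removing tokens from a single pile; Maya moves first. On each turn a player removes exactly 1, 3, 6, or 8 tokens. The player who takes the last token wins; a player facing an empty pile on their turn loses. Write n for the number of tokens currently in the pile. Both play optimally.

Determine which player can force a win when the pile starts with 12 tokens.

Label each position W (a win for the player to move) or L (a loss). A position with no legal move is L; any other position is W exactly when some move reaches an L, and L when every move reaches a W.
n=0: no move → L
n=1: reaches L-position 0 → W
n=2: only reaches 1(W), which is W → L
n=3: reaches L-position 2 → W
n=4: only reaches 3(W), 1(W), all W → L
n=5: reaches L-position 4 → W
n=6: reaches L-position 0 → W
n=7: reaches L-position 4 → W
n=8: reaches L-position 2 → W
n=9: only reaches 8(W), 6(W), 3(W), 1(W), all W → L
n=10: reaches L-position 9 → W
n=11: only reaches 10(W), 8(W), 5(W), 3(W), all W → L
n=12: reaches L-position 11 → W
The starting position 12 is W: Maya should remove 1, leaving 11, handing over an L position.

Maya wins.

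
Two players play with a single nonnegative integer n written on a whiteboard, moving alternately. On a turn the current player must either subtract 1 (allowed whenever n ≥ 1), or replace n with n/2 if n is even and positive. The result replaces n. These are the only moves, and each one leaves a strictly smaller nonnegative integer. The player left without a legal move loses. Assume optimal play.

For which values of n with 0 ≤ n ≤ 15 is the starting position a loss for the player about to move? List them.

0, 2, 5, 7, 9, 11, 13, 15

Label each position W (a win for the player to move) or L (a loss). A position with no legal move is L; any other position is W exactly when some move reaches an L, and L when every move reaches a W.
n=0: no move → L
n=1: W (go to 0, an L position)
n=2: L (sole option 1(W) is W)
n=3: W (go to 2, an L position)
n=4: W (go to 2, an L position)
n=5: L (sole option 4(W) is W)
n=6: W (go to 5, an L position)
n=7: L (sole option 6(W) is W)
n=8: W (go to 7, an L position)
n=9: L (sole option 8(W) is W)
n=10: W (go to 5, an L position)
n=11: L (sole option 10(W) is W)
n=12: W (go to 11, an L position)
n=13: L (sole option 12(W) is W)
n=14: W (go to 7, an L position)
n=15: L (sole option 14(W) is W)
Reading off the rows marked L gives the requested list; there are 8 such values of n.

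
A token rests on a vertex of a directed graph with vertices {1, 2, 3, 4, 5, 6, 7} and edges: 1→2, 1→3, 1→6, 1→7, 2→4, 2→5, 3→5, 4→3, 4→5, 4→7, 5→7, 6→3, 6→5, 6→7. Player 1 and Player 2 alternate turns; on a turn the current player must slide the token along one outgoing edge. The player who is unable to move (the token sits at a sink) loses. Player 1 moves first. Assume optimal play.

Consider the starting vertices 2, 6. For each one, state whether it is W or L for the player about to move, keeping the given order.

Compute win/loss labels from the base case upward. A position with no move is L. Any other position is W if it can reach an L in one move, else L.
Every edge goes from a vertex to one that appears earlier in the order 7, 5, 3, 4, 6, 2, 1, so processing vertices in that order labels each vertex after all of its successors.
7: no outgoing edge → L
5: →7(L), so W
3: →5(W) only, which is W, so L
4: →3(L), so W
6: →3(L), so W
2: →4(W), 5(W) — all W, so L
1: →2(L), so W

2: L, 6: W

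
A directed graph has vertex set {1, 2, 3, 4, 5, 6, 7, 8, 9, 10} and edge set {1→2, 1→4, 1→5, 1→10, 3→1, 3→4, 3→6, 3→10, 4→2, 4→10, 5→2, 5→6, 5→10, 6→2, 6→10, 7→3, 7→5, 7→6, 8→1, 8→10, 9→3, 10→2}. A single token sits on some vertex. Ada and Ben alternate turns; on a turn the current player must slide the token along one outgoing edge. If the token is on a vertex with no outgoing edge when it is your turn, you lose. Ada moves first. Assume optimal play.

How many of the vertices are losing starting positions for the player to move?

Classify positions by backward induction: terminal positions (no move available) are L. From any other position, the mover wins iff some move reaches an L.
Every edge goes from a vertex to one that appears earlier in the order 2, 10, 6, 5, 4, 1, 3, 7, 8, 9, so processing vertices in that order labels each vertex after all of its successors.
2: no outgoing edge → L
10: can move to 2, which is L ⇒ W
6: can move to 2, which is L ⇒ W
5: can move to 2, which is L ⇒ W
4: can move to 2, which is L ⇒ W
1: can move to 2, which is L ⇒ W
3: moves to 1(W), 4(W), 6(W), 10(W); every one is W ⇒ L
7: can move to 3, which is L ⇒ W
8: moves to 1(W), 10(W); every one is W ⇒ L
9: can move to 3, which is L ⇒ W
The L vertices are 2, 3, 8; that is 3 in all.

3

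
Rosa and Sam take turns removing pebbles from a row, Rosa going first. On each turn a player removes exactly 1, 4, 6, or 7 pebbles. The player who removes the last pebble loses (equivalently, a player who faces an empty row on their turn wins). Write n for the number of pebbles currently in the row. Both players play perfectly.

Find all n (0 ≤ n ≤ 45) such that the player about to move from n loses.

1, 3, 6, 11, 14, 16, 19, 24, 27, 29, 32, 37, 40, 42, 45

Positions with no move are W. A position that does have a move is losing for the player to move precisely when every available move leads to a winning position for the opponent. Fill in the labels:
n=0: no move; the opponent has just taken the last pebble and therefore loses → W
n=1: →0(W) only, which is W, so L
n=2: →1(L), so W
n=3: →2(W) only, which is W, so L
n=4: →3(L), so W
n=5: →1(L), so W
n=6: →5(W), 2(W), 0(W) — all W, so L
n=7: →6(L), so W
n=8: →1(L), so W
n=9: →3(L), so W
n=10: →6(L), so W
n=11: →10(W), 7(W), 5(W), 4(W) — all W, so L
n=12: →11(L), so W
n=13: →6(L), so W
n=14: →13(W), 10(W), 8(W), 7(W) — all W, so L
n=15: →14(L), so W
n=16: →15(W), 12(W), 10(W), 9(W) — all W, so L
n=17: →16(L), so W
n=18: →14(L), so W
n=19: →18(W), 15(W), 13(W), 12(W) — all W, so L
n=20: →19(L), so W
n=21: →14(L), so W
n=22: →16(L), so W
n=23: →19(L), so W
n=24: →23(W), 20(W), 18(W), 17(W) — all W, so L
n=25: →24(L), so W
n=26: →19(L), so W
n=27: →26(W), 23(W), 21(W), 20(W) — all W, so L
n=28: →27(L), so W
n=29: →28(W), 25(W), 23(W), 22(W) — all W, so L
n=30: →29(L), so W
n=31: →27(L), so W
n=32: →31(W), 28(W), 26(W), 25(W) — all W, so L
n=33: →32(L), so W
n=34: →27(L), so W
n=35: →29(L), so W
n=36: →32(L), so W
n=37: →36(W), 33(W), 31(W), 30(W) — all W, so L
n=38: →37(L), so W
n=39: →32(L), so W
n=40: →39(W), 36(W), 34(W), 33(W) — all W, so L
n=41: →40(L), so W
n=42: →41(W), 38(W), 36(W), 35(W) — all W, so L
n=43: →42(L), so W
n=44: →40(L), so W
n=45: →44(W), 41(W), 39(W), 38(W) — all W, so L
Reading off the rows marked L gives the requested list; there are 15 such values of n.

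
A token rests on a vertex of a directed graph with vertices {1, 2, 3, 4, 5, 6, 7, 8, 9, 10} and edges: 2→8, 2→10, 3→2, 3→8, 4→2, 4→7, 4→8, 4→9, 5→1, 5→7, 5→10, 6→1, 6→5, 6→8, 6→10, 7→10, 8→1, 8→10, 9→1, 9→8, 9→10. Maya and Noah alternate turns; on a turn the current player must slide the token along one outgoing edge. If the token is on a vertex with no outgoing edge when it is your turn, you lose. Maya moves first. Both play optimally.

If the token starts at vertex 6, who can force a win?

Maya wins.

Build the W/L table. Terminal = L. A non-terminal position is W if it has a move to some L; otherwise it is L.
Every edge goes from a vertex to one that appears earlier in the order 1, 10, 8, 7, 5, 2, 6, 9, 3, 4, so processing vertices in that order labels each vertex after all of its successors.
1: no outgoing edge → L
10: no outgoing edge → L
8: →10(L), so W
7: →10(L), so W
5: →10(L), so W
2: →10(L), so W
6: →10(L), so W
9: →10(L), so W
3: →2(W), 8(W) — all W, so L
4: →9(W), 2(W), 7(W), 8(W) — all W, so L
The starting position 6 is W: Maya should move to 10, handing over an L position.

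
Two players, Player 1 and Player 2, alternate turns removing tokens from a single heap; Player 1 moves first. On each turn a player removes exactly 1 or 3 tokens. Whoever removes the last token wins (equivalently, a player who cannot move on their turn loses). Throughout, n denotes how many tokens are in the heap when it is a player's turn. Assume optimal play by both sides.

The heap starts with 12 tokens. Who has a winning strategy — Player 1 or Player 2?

Player 2 wins.

Positions with no move are L. A position that does have a move is losing for the player to move precisely when every available move leads to a winning position for the opponent. Fill in the labels:
n=0: no move → L
n=1: reaches L-position 0 → W
n=2: only reaches 1(W), which is W → L
n=3: reaches L-position 2 → W
n=4: only reaches 3(W), 1(W), all W → L
n=5: reaches L-position 4 → W
n=6: only reaches 5(W), 3(W), all W → L
n=7: reaches L-position 6 → W
n=8: only reaches 7(W), 5(W), all W → L
n=9: reaches L-position 8 → W
n=10: only reaches 9(W), 7(W), all W → L
n=11: reaches L-position 10 → W
n=12: only reaches 11(W), 9(W), all W → L
The starting position 12 is L: whatever Player 1 does, the opponent receives a W position.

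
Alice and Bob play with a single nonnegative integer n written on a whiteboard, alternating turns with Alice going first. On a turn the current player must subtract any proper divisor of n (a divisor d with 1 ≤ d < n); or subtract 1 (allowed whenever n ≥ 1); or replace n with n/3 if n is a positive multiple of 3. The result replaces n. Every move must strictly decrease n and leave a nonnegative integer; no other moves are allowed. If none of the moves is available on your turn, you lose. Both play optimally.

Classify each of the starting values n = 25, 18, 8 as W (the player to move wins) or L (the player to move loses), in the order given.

25: L, 18: W, 8: W

Build the W/L table. Terminal = L. A non-terminal position is W if it has a move to some L; otherwise it is L.
n=0: no move → L
n=1: W (go to 0, an L position)
n=2: L (sole option 1(W) is W)
n=3: W (go to 2, an L position)
n=4: W (go to 2, an L position)
n=5: L (sole option 4(W) is W)
n=6: W (go to 2, an L position)
n=7: L (sole option 6(W) is W)
n=8: W (go to 7, an L position)
n=9: L (options 3(W), 6(W), 8(W) are all W)
n=10: W (go to 5, an L position)
n=11: L (sole option 10(W) is W)
n=12: W (go to 9, an L position)
n=13: L (sole option 12(W) is W)
n=14: W (go to 7, an L position)
n=15: W (go to 5, an L position)
n=16: L (options 8(W), 12(W), 14(W), 15(W) are all W)
n=17: W (go to 16, an L position)
n=18: W (go to 9, an L position)
n=19: L (sole option 18(W) is W)
n=20: W (go to 16, an L position)
n=21: W (go to 7, an L position)
n=22: W (go to 11, an L position)
n=23: L (sole option 22(W) is W)
n=24: W (go to 16, an L position)
n=25: L (options 20(W), 24(W) are all W)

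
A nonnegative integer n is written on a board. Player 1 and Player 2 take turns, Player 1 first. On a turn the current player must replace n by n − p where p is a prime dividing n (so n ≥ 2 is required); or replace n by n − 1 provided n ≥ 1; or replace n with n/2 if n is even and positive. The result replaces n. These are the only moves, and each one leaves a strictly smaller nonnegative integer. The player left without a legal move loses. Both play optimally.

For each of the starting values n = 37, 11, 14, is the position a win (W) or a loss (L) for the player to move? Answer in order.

37: W, 11: W, 14: L

Compute win/loss labels from the base case upward. A position with no move is L. Any other position is W if it can reach an L in one move, else L.
n=0: no move → L
n=1: reaches L-position 0 → W
n=2: reaches L-position 0 → W
n=3: reaches L-position 0 → W
n=4: only reaches 2(W), 3(W), all W → L
n=5: reaches L-position 0 → W
n=6: reaches L-position 4 → W
n=7: reaches L-position 0 → W
n=8: reaches L-position 4 → W
n=9: only reaches 6(W), 8(W), all W → L
n=10: reaches L-position 9 → W
n=11: reaches L-position 0 → W
n=12: reaches L-position 9 → W
n=13: reaches L-position 0 → W
n=14: only reaches 7(W), 12(W), 13(W), all W → L
n=15: reaches L-position 14 → W
n=16: reaches L-position 14 → W
n=17: reaches L-position 0 → W
n=18: reaches L-position 9 → W
n=19: reaches L-position 0 → W
n=20: only reaches 10(W), 15(W), 18(W), 19(W), all W → L
n=21: reaches L-position 14 → W
n=22: reaches L-position 20 → W
n=23: reaches L-position 0 → W
n=24: only reaches 12(W), 21(W), 22(W), 23(W), all W → L
n=25: reaches L-position 20 → W
n=26: reaches L-position 24 → W
n=27: reaches L-position 24 → W
n=28: reaches L-position 14 → W
n=29: reaches L-position 0 → W
n=30: only reaches 15(W), 25(W), 27(W), 28(W), 29(W), all W → L
n=31: reaches L-position 0 → W
n=32: reaches L-position 30 → W
n=33: reaches L-position 30 → W
n=34: only reaches 17(W), 32(W), 33(W), all W → L
n=35: reaches L-position 30 → W
n=36: reaches L-position 34 → W
n=37: reaches L-position 0 → W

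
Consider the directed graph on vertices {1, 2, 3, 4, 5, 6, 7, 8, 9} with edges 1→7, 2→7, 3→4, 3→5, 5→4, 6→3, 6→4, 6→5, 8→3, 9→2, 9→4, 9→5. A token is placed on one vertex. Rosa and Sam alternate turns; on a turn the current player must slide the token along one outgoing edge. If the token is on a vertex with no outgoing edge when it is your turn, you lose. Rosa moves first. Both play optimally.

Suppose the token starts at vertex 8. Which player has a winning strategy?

Build the W/L table. Terminal = L. A non-terminal position is W if it has a move to some L; otherwise it is L.
Every edge goes from a vertex to one that appears earlier in the order 7, 4, 5, 2, 3, 1, 8, 6, 9, so processing vertices in that order labels each vertex after all of its successors.
7: no outgoing edge → L
4: no outgoing edge → L
5: →4(L), so W
2: →7(L), so W
3: →4(L), so W
1: →7(L), so W
8: →3(W) only, which is W, so L
6: →4(L), so W
9: →4(L), so W
Every move from 8 reaches a W position, so the mover loses.

Sam wins.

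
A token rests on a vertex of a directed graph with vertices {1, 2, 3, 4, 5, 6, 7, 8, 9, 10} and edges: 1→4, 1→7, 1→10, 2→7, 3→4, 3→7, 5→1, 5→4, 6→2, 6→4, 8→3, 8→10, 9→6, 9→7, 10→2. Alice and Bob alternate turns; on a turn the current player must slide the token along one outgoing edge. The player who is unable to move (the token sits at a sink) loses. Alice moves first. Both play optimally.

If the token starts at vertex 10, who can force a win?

Classify positions by backward induction: terminal positions (no move available) are L. From any other position, the mover wins iff some move reaches an L.
Every edge goes from a vertex to one that appears earlier in the order 7, 4, 2, 10, 1, 6, 3, 5, 9, 8, so processing vertices in that order labels each vertex after all of its successors.
7: no outgoing edge → L
4: no outgoing edge → L
2: can move to 7, which is L ⇒ W
10: the only move is to 2(W), a W ⇒ L
1: can move to 10, which is L ⇒ W
6: can move to 4, which is L ⇒ W
3: can move to 4, which is L ⇒ W
5: can move to 4, which is L ⇒ W
9: can move to 7, which is L ⇒ W
8: can move to 10, which is L ⇒ W
Every move from 10 reaches a W position, so the mover loses.

Bob wins.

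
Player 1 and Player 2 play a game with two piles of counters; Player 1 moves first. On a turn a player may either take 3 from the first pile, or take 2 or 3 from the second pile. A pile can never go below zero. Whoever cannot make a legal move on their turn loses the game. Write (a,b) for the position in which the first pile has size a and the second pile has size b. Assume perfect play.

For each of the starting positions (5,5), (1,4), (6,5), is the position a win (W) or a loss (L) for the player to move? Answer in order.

Build the W/L table. Terminal = L. A non-terminal position is W if it has a move to some L; otherwise it is L.
No move ever increases a pile, so every position that can arise here has a ≤ 6 and b ≤ 5; it is enough to label the cells with 0 ≤ a ≤ 6 and 0 ≤ b ≤ 5.
Every move lowers a or b (never raises either), so fill the grid row by row in increasing a, and left to right within a row: each cell's successors are then already labelled.
      b=0  b=1  b=2  b=3  b=4  b=5
a=0:    L    L    W    W    W    L
a=1:    L    L    W    W    W    L
a=2:    L    L    W    W    W    L
a=3:    W    W    L    L    W    W
a=4:    W    W    L    L    W    W
a=5:    W    W    L    L    W    W
a=6:    L    L    W    W    W    L
Cells with no legal move (terminal, hence L): (0,0), (0,1), (1,0), (1,1), (2,0), (2,1).
The remaining L cells, each justified by listing all of its moves:
(0,5): →(0,3)(W), (0,2)(W) — all W, so L
(1,5): →(1,3)(W), (1,2)(W) — all W, so L
(2,5): →(2,3)(W), (2,2)(W) — all W, so L
(3,2): →(0,2)(W), (3,0)(W) — all W, so L
(3,3): →(0,3)(W), (3,1)(W), (3,0)(W) — all W, so L
(4,2): →(1,2)(W), (4,0)(W) — all W, so L
(4,3): →(1,3)(W), (4,1)(W), (4,0)(W) — all W, so L
(5,2): →(2,2)(W), (5,0)(W) — all W, so L
(5,3): →(2,3)(W), (5,1)(W), (5,0)(W) — all W, so L
(6,0): →(3,0)(W) only, which is W, so L
(6,1): →(3,1)(W) only, which is W, so L
(6,5): →(3,5)(W), (6,3)(W), (6,2)(W) — all W, so L
Every other cell has at least one move into one of the L cells above, so it is W.
(5,5): the move to (2,5) reaches an L cell, so W
(1,4): the move to (1,1) reaches an L cell, so W
(6,5): one of the L cells justified above, so L

(5,5): W, (1,4): W, (6,5): L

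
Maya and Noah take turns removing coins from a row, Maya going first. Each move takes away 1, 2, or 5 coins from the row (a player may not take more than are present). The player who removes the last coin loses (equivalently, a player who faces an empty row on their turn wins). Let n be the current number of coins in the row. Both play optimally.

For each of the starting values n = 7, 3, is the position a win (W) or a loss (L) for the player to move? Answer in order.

7: L, 3: W

Use the standard recursion: the mover wins at a terminal position; elsewhere, the mover wins exactly when some move hands the opponent an L position.
n=0: no move; the opponent has just taken the last coin and therefore loses → W
n=1: →0(W) only, which is W, so L
n=2: →1(L), so W
n=3: →1(L), so W
n=4: →3(W), 2(W) — all W, so L
n=5: →4(L), so W
n=6: →4(L), so W
n=7: →6(W), 5(W), 2(W) — all W, so L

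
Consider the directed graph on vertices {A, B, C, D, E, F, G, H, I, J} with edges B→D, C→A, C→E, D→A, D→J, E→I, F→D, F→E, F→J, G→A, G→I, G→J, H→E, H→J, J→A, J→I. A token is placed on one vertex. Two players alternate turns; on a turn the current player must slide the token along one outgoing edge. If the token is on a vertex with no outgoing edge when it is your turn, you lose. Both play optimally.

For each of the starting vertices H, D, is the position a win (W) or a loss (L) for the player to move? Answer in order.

H: L, D: W

Compute win/loss labels from the base case upward. A position with no move is L. Any other position is W if it can reach an L in one move, else L.
Every edge goes from a vertex to one that appears earlier in the order A, I, E, C, J, H, D, B, F, G, so processing vertices in that order labels each vertex after all of its successors.
A: no outgoing edge → L
I: no outgoing edge → L
E: reaches L-position I → W
C: reaches L-position A → W
J: reaches L-position I → W
H: only reaches J(W), E(W), all W → L
D: reaches L-position A → W
B: only reaches D(W), which is W → L
F: only reaches D(W), J(W), E(W), all W → L
G: reaches L-position I → W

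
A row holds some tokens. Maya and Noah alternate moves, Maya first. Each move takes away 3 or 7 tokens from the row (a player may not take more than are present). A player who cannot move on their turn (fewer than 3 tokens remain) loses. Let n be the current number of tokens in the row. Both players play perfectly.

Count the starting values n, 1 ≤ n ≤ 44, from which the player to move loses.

Use the standard recursion: the mover loses at a terminal position; elsewhere, the mover wins exactly when some move hands the opponent an L position.
n=0: no move → L
n=1: no move → L
n=2: no move → L
n=3: →0(L), so W
n=4: →1(L), so W
n=5: →2(L), so W
n=6: →3(W) only, which is W, so L
n=7: →0(L), so W
n=8: →1(L), so W
n=9: →6(L), so W
n=10: →7(W), 3(W) — all W, so L
n=11: →8(W), 4(W) — all W, so L
n=12: →9(W), 5(W) — all W, so L
n=13: →10(L), so W
n=14: →11(L), so W
n=15: →12(L), so W
n=16: →13(W), 9(W) — all W, so L
n=17: →10(L), so W
n=18: →11(L), so W
n=19: →16(L), so W
n=20: →17(W), 13(W) — all W, so L
n=21: →18(W), 14(W) — all W, so L
n=22: →19(W), 15(W) — all W, so L
n=23: →20(L), so W
n=24: →21(L), so W
n=25: →22(L), so W
n=26: →23(W), 19(W) — all W, so L
n=27: →20(L), so W
n=28: →21(L), so W
n=29: →26(L), so W
n=30: →27(W), 23(W) — all W, so L
n=31: →28(W), 24(W) — all W, so L
n=32: →29(W), 25(W) — all W, so L
n=33: →30(L), so W
n=34: →31(L), so W
n=35: →32(L), so W
n=36: →33(W), 29(W) — all W, so L
n=37: →30(L), so W
n=38: →31(L), so W
n=39: →36(L), so W
n=40: →37(W), 33(W) — all W, so L
n=41: →38(W), 34(W) — all W, so L
n=42: →39(W), 35(W) — all W, so L
n=43: →40(L), so W
n=44: →41(L), so W
L entries with 1 ≤ n ≤ 44 (n=0 is outside the asked range and is not counted): n = 1, 2, 6, 10, 11, 12, 16, 20, 21, 22, 26, 30, 31, 32, 36, 40, 41, 42; that makes 18.

18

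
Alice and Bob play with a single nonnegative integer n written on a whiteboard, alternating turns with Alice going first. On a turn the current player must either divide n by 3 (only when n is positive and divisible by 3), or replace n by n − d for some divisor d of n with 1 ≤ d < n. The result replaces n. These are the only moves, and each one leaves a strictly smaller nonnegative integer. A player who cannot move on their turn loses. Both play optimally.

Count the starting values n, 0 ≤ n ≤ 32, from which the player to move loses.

Build the W/L table. Terminal = L. A non-terminal position is W if it has a move to some L; otherwise it is L.
n=0: no move → L
n=1: no move → L
n=2: can move to 1, which is L ⇒ W
n=3: can move to 1, which is L ⇒ W
n=4: moves to 2(W), 3(W); every one is W ⇒ L
n=5: can move to 4, which is L ⇒ W
n=6: can move to 4, which is L ⇒ W
n=7: the only move is to 6(W), a W ⇒ L
n=8: can move to 4, which is L ⇒ W
n=9: moves to 3(W), 6(W), 8(W); every one is W ⇒ L
n=10: can move to 9, which is L ⇒ W
n=11: the only move is to 10(W), a W ⇒ L
n=12: can move to 4, which is L ⇒ W
n=13: the only move is to 12(W), a W ⇒ L
n=14: can move to 7, which is L ⇒ W
n=15: moves to 5(W), 10(W), 12(W), 14(W); every one is W ⇒ L
n=16: can move to 15, which is L ⇒ W
n=17: the only move is to 16(W), a W ⇒ L
n=18: can move to 9, which is L ⇒ W
n=19: the only move is to 18(W), a W ⇒ L
n=20: can move to 15, which is L ⇒ W
n=21: can move to 7, which is L ⇒ W
n=22: can move to 11, which is L ⇒ W
n=23: the only move is to 22(W), a W ⇒ L
n=24: can move to 23, which is L ⇒ W
n=25: moves to 20(W), 24(W); every one is W ⇒ L
n=26: can move to 13, which is L ⇒ W
n=27: can move to 9, which is L ⇒ W
n=28: moves to 14(W), 21(W), 24(W), 26(W), 27(W); every one is W ⇒ L
n=29: can move to 28, which is L ⇒ W
n=30: can move to 15, which is L ⇒ W
n=31: the only move is to 30(W), a W ⇒ L
n=32: can move to 28, which is L ⇒ W
L entries with 0 ≤ n ≤ 32: n = 0, 1, 4, 7, 9, 11, 13, 15, 17, 19, 23, 25, 28, 31; that makes 14.

14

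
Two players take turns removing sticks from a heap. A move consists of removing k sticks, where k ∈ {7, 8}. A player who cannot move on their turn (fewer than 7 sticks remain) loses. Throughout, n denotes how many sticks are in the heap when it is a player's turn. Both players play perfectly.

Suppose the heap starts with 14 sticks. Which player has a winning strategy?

The first player wins.

Use the standard recursion: the mover loses at a terminal position; elsewhere, the mover wins exactly when some move hands the opponent an L position.
n=0: no move → L
n=1: no move → L
n=2: no move → L
n=3: no move → L
n=4: no move → L
n=5: no move → L
n=6: no move → L
n=7: can move to 0, which is L ⇒ W
n=8: can move to 1, which is L ⇒ W
n=9: can move to 2, which is L ⇒ W
n=10: can move to 3, which is L ⇒ W
n=11: can move to 4, which is L ⇒ W
n=12: can move to 5, which is L ⇒ W
n=13: can move to 6, which is L ⇒ W
n=14: can move to 6, which is L ⇒ W
The starting position 14 is W: the player to move should remove 8, leaving 6, handing over an L position.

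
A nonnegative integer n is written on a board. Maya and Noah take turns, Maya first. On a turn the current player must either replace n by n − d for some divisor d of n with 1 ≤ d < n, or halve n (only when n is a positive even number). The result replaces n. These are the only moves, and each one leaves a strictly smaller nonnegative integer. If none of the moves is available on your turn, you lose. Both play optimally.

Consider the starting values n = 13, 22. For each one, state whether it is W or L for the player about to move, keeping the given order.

13: L, 22: W

Classify positions by backward induction: terminal positions (no move available) are L. From any other position, the mover wins iff some move reaches an L.
n=0: no move → L
n=1: no move → L
n=2: can move to 1, which is L ⇒ W
n=3: the only move is to 2(W), a W ⇒ L
n=4: can move to 3, which is L ⇒ W
n=5: the only move is to 4(W), a W ⇒ L
n=6: can move to 3, which is L ⇒ W
n=7: the only move is to 6(W), a W ⇒ L
n=8: can move to 7, which is L ⇒ W
n=9: moves to 6(W), 8(W); every one is W ⇒ L
n=10: can move to 5, which is L ⇒ W
n=11: the only move is to 10(W), a W ⇒ L
n=12: can move to 9, which is L ⇒ W
n=13: the only move is to 12(W), a W ⇒ L
n=14: can move to 7, which is L ⇒ W
n=15: moves to 10(W), 12(W), 14(W); every one is W ⇒ L
n=16: can move to 15, which is L ⇒ W
n=17: the only move is to 16(W), a W ⇒ L
n=18: can move to 9, which is L ⇒ W
n=19: the only move is to 18(W), a W ⇒ L
n=20: can move to 15, which is L ⇒ W
n=21: moves to 14(W), 18(W), 20(W); every one is W ⇒ L
n=22: can move to 11, which is L ⇒ W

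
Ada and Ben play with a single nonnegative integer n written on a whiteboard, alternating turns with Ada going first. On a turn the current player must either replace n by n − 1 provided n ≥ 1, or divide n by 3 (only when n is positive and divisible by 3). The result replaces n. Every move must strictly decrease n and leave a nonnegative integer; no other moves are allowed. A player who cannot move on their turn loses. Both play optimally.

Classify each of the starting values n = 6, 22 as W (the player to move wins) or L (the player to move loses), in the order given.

6: W, 22: L

Use the standard recursion: the mover loses at a terminal position; elsewhere, the mover wins exactly when some move hands the opponent an L position.
n=0: no move → L
n=1: →0(L), so W
n=2: →1(W) only, which is W, so L
n=3: →2(L), so W
n=4: →3(W) only, which is W, so L
n=5: →4(L), so W
n=6: →2(L), so W
n=7: →6(W) only, which is W, so L
n=8: →7(L), so W
n=9: →3(W), 8(W) — all W, so L
n=10: →9(L), so W
n=11: →10(W) only, which is W, so L
n=12: →4(L), so W
n=13: →12(W) only, which is W, so L
n=14: →13(L), so W
n=15: →5(W), 14(W) — all W, so L
n=16: →15(L), so W
n=17: →16(W) only, which is W, so L
n=18: →17(L), so W
n=19: →18(W) only, which is W, so L
n=20: →19(L), so W
n=21: →7(L), so W
n=22: →21(W) only, which is W, so L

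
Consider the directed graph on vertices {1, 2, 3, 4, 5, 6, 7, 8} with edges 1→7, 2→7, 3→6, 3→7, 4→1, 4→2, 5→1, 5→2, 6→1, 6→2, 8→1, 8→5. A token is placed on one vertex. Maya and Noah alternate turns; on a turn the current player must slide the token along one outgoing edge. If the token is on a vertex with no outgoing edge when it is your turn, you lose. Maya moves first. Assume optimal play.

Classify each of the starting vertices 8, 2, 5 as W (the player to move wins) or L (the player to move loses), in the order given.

8: W, 2: W, 5: L

Label each position W (a win for the player to move) or L (a loss). A position with no legal move is L; any other position is W exactly when some move reaches an L, and L when every move reaches a W.
Every edge goes from a vertex to one that appears earlier in the order 7, 1, 2, 4, 6, 3, 5, 8, so processing vertices in that order labels each vertex after all of its successors.
7: no outgoing edge → L
1: W (go to 7, an L position)
2: W (go to 7, an L position)
4: L (options 2(W), 1(W) are all W)
6: L (options 2(W), 1(W) are all W)
3: W (go to 6, an L position)
5: L (options 2(W), 1(W) are all W)
8: W (go to 5, an L position)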